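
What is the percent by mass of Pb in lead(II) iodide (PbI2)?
Mass of Pb in formula = 207.2 × 1 = 207.2 g/mol
Molar mass = 461.0 g/mol
% Pb = (207.2/461.0) × 100% = 44.95%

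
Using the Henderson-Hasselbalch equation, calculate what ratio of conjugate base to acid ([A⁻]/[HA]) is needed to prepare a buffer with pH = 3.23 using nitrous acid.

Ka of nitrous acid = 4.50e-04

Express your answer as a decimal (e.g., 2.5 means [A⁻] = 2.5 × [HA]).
[A⁻]/[HA] = 0.764

pKa = −log(4.50e-04) = 3.3468. pH = pKa + log([A⁻]/[HA]). 3.23 = 3.3468 + log(ratio). log(ratio) = 3.23 − 3.3468 = -0.1168. ratio = 10^(-0.1168) = 0.764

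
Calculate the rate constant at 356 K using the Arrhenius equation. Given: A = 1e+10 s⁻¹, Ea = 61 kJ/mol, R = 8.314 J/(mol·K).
1.12e+01 s⁻¹

k = A·exp(-Ea/(R·T)) = 1e+10·exp(-61000/(8.314·356)) = 1e+10·exp(-20.6096) = 1e+10·1.1204e-09 = 1.12e+01 s⁻¹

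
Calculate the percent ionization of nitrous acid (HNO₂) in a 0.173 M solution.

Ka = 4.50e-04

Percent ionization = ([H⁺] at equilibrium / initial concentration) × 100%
Percent ionization = 4.97%

Let x = [H⁺]. Ka = x²/(C - x) ⇒ x² + (4.50e-04)x - (4.50e-04)(0.173) = 0. x = 8.6011e-03. Percent = (8.6011e-03/0.173) × 100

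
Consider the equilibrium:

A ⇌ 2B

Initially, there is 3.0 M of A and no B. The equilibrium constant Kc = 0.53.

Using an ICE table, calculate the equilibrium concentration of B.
[B] = 1.135 M

ICE: [A] = 3.0 − x, [B] = 2x.
Kc = (2x)²/(3.0 − x) = 0.53 ⇒ 4x² + 0.53x − 1.59 = 0.
x = (−0.53 + √(0.53² + 4·4·1.59))/(2·4) = (−0.53 + √25.721)/8 = 0.5677.
[B] = 2x = 1.135 M.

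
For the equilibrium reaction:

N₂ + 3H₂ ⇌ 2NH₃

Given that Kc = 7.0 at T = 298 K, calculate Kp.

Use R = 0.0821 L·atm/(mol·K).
K_p = 0.0117

Δn = (moles gaseous products) − (moles gaseous reactants) = -2
T = 298 K; RT = 0.0821 × 298 = 24.4658
Kp = Kc·(RT)^Δn = 7.0 × (24.4658)^-2 = 7.0 × 0.00167063 = 0.0117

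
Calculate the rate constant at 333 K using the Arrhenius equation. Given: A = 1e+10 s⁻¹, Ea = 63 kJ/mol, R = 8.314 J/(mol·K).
1.31e+00 s⁻¹

k = A·exp(-Ea/(R·T)) = 1e+10·exp(-63000/(8.314·333)) = 1e+10·exp(-22.7555) = 1e+10·1.3104e-10 = 1.31e+00 s⁻¹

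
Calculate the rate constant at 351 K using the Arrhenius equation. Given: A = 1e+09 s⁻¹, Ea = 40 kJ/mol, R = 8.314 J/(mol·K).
1.11e+03 s⁻¹

k = A·exp(-Ea/(R·T)) = 1e+09·exp(-40000/(8.314·351)) = 1e+09·exp(-13.7070) = 1e+09·1.1146e-06 = 1.11e+03 s⁻¹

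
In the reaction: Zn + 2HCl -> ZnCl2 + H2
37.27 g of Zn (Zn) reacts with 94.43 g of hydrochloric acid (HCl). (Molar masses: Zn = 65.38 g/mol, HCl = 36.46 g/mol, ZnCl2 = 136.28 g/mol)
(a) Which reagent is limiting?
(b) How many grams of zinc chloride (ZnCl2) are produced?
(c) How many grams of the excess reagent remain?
(a) Zn, (b) 77.69 g, (c) 52.86 g

Moles of Zn = 37.27 g ÷ 65.38 g/mol = 0.570052 mol
Moles of HCl = 94.43 g ÷ 36.46 g/mol = 2.58996 mol
Moles ÷ coefficient: Zn: 0.570052/1 = 0.5701, HCl: 2.58996/2 = 1.295
(a) Zn has the smaller value, so Zn is the limiting reagent.
(b) Moles of ZnCl2 = 0.570052 mol Zn × (1/1) = 0.570052 mol; mass = 0.570052 mol × 136.28 g/mol = 77.69 g
(c) HCl consumed = 0.570052 × (2/1) = 1.1401 mol; remaining = 2.58996 − 1.1401 = 1.44986 mol; mass = 1.44986 mol × 36.46 g/mol = 52.86 g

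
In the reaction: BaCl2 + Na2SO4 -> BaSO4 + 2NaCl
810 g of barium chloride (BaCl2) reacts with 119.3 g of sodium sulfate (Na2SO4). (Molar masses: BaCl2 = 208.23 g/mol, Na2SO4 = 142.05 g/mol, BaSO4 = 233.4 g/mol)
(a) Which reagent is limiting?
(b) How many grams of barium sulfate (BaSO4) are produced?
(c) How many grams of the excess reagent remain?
(a) Na2SO4, (b) 196 g, (c) 635.1 g

Moles of BaCl2 = 810 g ÷ 208.23 g/mol = 3.88993 mol
Moles of Na2SO4 = 119.3 g ÷ 142.05 g/mol = 0.839845 mol
Moles ÷ coefficient: BaCl2: 3.88993/1 = 3.89, Na2SO4: 0.839845/1 = 0.8398
(a) Na2SO4 has the smaller value, so Na2SO4 is the limiting reagent.
(b) Moles of BaSO4 = 0.839845 mol Na2SO4 × (1/1) = 0.839845 mol; mass = 0.839845 mol × 233.4 g/mol = 196 g
(c) BaCl2 consumed = 0.839845 × (1/1) = 0.839845 mol; remaining = 3.88993 − 0.839845 = 3.05008 mol; mass = 3.05008 mol × 208.23 g/mol = 635.1 g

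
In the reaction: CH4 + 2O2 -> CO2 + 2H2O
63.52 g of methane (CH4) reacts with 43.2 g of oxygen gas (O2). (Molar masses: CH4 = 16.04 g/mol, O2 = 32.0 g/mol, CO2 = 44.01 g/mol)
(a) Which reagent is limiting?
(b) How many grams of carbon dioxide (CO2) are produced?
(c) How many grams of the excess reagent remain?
(a) O2, (b) 29.71 g, (c) 52.69 g

Moles of CH4 = 63.52 g ÷ 16.04 g/mol = 3.9601 mol
Moles of O2 = 43.2 g ÷ 32.0 g/mol = 1.35 mol
Moles ÷ coefficient: CH4: 3.9601/1 = 3.96, O2: 1.35/2 = 0.675
(a) O2 has the smaller value, so O2 is the limiting reagent.
(b) Moles of CO2 = 1.35 mol O2 × (1/2) = 0.675 mol; mass = 0.675 mol × 44.01 g/mol = 29.71 g
(c) CH4 consumed = 1.35 × (1/2) = 0.675 mol; remaining = 3.9601 − 0.675 = 3.2851 mol; mass = 3.2851 mol × 16.04 g/mol = 52.69 g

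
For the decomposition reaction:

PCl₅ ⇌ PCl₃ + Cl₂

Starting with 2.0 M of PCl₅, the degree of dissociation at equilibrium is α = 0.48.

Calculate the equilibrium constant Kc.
K_c = 0.8862

x = α·[A]₀ = 0.48 × 2.0 = 0.96 M dissociated.
At eq: [PCl₅] = 2.0 − 0.96 = 1.04 M; [PCl₃] = [Cl₂] = x = 0.96 M.
Kc = [PCl₃][Cl₂]/[PCl₅] = (0.96)²/1.04 = 0.8862.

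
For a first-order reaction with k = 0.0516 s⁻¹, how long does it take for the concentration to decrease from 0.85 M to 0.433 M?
13.07 s

From ln[A] = ln[A]₀ - k·t: t = ln([A]₀/[A])/k = ln(0.85/0.433)/0.0516 = ln(1.9630)/0.0516 = 0.6745/0.0516 = 13.07 s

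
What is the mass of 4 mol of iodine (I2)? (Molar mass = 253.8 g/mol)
Mass = 4 mol × 253.8 g/mol = 1015 g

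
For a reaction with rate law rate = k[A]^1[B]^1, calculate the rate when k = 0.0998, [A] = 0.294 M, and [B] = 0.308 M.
0.009037 M/s

rate = k·[A]^1·[B]^1 = 0.0998·(0.294)^1·(0.308)^1 = 0.0998·0.294·0.308 = 0.009037 M/s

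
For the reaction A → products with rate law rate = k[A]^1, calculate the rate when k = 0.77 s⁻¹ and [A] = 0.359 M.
0.2764 M/s

rate = k·[A]^1 = 0.77·(0.359)^1 = 0.77·0.359 = 0.2764 M/s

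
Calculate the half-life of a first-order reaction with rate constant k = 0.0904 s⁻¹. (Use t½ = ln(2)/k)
7.67 s

t½ = ln(2)/k = 0.6931/0.0904 = 7.67 s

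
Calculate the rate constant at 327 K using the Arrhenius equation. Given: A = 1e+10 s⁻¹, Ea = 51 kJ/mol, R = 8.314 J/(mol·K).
7.13e+01 s⁻¹

k = A·exp(-Ea/(R·T)) = 1e+10·exp(-51000/(8.314·327)) = 1e+10·exp(-18.7591) = 1e+10·7.1288e-09 = 7.13e+01 s⁻¹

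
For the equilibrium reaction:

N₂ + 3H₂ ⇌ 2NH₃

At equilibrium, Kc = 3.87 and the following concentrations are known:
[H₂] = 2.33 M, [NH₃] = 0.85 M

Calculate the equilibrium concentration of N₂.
[N₂] = 0.0148 M

Kc = ([NH₃]^2) / ([N₂] × [H₂]^3) = 3.87
[N₂]^1 = (product terms)/(Kc · other reactant terms) = 0.7225 / (3.87 · 12.649) = 0.014759
[N₂] = 0.0148 M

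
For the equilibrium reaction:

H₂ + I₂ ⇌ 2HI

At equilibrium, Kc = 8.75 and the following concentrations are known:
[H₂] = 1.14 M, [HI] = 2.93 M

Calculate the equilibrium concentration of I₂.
[I₂] = 0.8606 M

Kc = ([HI]^2) / ([H₂] × [I₂]) = 8.75
[I₂]^1 = (product terms)/(Kc · other reactant terms) = 8.5849 / (8.75 · 1.14) = 0.86064
[I₂] = 0.8606 M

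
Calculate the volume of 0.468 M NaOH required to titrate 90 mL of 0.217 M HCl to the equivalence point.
V_{base} = 41.7 mL

At equivalence: moles acid = moles base.
moles HCl = 0.217 M × 0.09 L = 0.01953 mol
V_NaOH = 0.01953 mol ÷ 0.468 M = 0.04173 L = 41.7 mL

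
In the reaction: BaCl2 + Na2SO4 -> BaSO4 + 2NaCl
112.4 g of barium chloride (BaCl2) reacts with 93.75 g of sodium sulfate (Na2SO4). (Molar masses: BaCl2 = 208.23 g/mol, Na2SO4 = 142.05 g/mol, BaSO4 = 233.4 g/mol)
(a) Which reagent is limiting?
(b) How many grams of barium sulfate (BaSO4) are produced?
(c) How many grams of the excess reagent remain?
(a) BaCl2, (b) 126 g, (c) 17.07 g

Moles of BaCl2 = 112.4 g ÷ 208.23 g/mol = 0.539788 mol
Moles of Na2SO4 = 93.75 g ÷ 142.05 g/mol = 0.659979 mol
Moles ÷ coefficient: BaCl2: 0.539788/1 = 0.5398, Na2SO4: 0.659979/1 = 0.66
(a) BaCl2 has the smaller value, so BaCl2 is the limiting reagent.
(b) Moles of BaSO4 = 0.539788 mol BaCl2 × (1/1) = 0.539788 mol; mass = 0.539788 mol × 233.4 g/mol = 126 g
(c) Na2SO4 consumed = 0.539788 × (1/1) = 0.539788 mol; remaining = 0.659979 − 0.539788 = 0.120191 mol; mass = 0.120191 mol × 142.05 g/mol = 17.07 g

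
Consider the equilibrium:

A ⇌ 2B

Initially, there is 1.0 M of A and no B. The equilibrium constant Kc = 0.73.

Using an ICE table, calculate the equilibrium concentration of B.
[B] = 0.691 M

ICE: [A] = 1.0 − x, [B] = 2x.
Kc = (2x)²/(1.0 − x) = 0.73 ⇒ 4x² + 0.73x − 0.73 = 0.
x = (−0.73 + √(0.73² + 4·4·0.73))/(2·4) = (−0.73 + √12.213)/8 = 0.34559.
[B] = 2x = 0.691 M.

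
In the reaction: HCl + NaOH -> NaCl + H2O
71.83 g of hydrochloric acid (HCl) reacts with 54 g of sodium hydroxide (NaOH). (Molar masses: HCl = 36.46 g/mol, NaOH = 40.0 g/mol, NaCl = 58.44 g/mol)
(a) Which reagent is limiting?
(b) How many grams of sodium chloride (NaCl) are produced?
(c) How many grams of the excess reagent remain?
(a) NaOH, (b) 78.89 g, (c) 22.61 g

Moles of HCl = 71.83 g ÷ 36.46 g/mol = 1.9701 mol
Moles of NaOH = 54 g ÷ 40.0 g/mol = 1.35 mol
Moles ÷ coefficient: HCl: 1.9701/1 = 1.97, NaOH: 1.35/1 = 1.35
(a) NaOH has the smaller value, so NaOH is the limiting reagent.
(b) Moles of NaCl = 1.35 mol NaOH × (1/1) = 1.35 mol; mass = 1.35 mol × 58.44 g/mol = 78.89 g
(c) HCl consumed = 1.35 × (1/1) = 1.35 mol; remaining = 1.9701 − 1.35 = 0.620104 mol; mass = 0.620104 mol × 36.46 g/mol = 22.61 g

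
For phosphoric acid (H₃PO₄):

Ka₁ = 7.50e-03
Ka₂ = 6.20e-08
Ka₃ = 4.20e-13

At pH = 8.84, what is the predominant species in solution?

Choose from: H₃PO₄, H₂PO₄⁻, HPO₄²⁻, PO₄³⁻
HPO₄²⁻

pKa1 = 2.12, pKa2 = 7.21, pKa3 = 12.38. Each pKa is the crossover between adjacent species; pH = 8.84 lies in the region where HPO₄²⁻ predominates.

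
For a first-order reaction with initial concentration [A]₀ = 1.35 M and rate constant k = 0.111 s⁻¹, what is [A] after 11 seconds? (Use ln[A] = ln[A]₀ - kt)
0.3982 M

ln[A] = ln[A]₀ - k·t = ln(1.35) - (0.111)·(11) = 0.3001 - 1.2210 = -0.9209
[A] = e^(-0.9209) = 0.3982 M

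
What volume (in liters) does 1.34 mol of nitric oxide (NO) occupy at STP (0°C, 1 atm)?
At STP, 1 mol of gas occupies 22.4 L
Volume = 1.34 mol × 22.4 L/mol = 30.02 L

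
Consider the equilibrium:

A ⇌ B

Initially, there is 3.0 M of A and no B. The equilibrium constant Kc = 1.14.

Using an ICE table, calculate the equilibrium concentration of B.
[B] = 1.598 M

ICE: [A] = 3.0 − x, [B] = x.
Kc = x/(3.0 − x) = 1.14 ⇒ x = 1.14·3.0/(1 + 1.14) = 3.42/2.14 = 1.598.
[B] = x = 1.598 M.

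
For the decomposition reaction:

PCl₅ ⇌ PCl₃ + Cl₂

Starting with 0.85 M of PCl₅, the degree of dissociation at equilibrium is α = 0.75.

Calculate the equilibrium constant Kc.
K_c = 1.9125

x = α·[A]₀ = 0.75 × 0.85 = 0.6375 M dissociated.
At eq: [PCl₅] = 0.85 − 0.6375 = 0.2125 M; [PCl₃] = [Cl₂] = x = 0.6375 M.
Kc = [PCl₃][Cl₂]/[PCl₅] = (0.6375)²/0.2125 = 1.912.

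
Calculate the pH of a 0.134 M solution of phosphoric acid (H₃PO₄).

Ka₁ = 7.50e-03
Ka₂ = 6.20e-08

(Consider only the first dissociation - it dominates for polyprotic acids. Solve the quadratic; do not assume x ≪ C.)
pH = 1.55

x² + Ka₁·x − Ka₁·C = 0 with Ka₁ = 7.50e-03, C = 0.134.
x = (−Ka₁ + √(Ka₁² + 4·Ka₁·C))/2 = 2.8173e-02 M, so pH = 1.55.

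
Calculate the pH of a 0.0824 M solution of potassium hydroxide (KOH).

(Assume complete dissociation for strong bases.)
pH = 12.92

[OH⁻] = 0.0824 M for strong base. pOH = -log[OH⁻] = 1.08, pH = 14 - pOH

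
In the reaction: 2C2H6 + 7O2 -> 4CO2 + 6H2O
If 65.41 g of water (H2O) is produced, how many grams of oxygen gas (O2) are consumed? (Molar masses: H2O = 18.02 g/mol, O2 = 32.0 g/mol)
Moles of H2O = 65.41 g ÷ 18.02 g/mol = 3.62986 mol
Mole ratio: 7 mol O2 / 6 mol H2O
Moles of O2 = 3.62986 × (7/6) = 4.23483 mol
Mass of O2 = 4.23483 mol × 32.0 g/mol = 135.5 g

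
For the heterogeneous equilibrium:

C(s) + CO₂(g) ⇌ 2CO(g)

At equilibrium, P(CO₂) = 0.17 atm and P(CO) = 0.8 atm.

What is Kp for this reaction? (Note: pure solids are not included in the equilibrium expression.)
K_p = 3.765

Solid C is excluded.
Kp = P(CO)²/P(CO₂) = (0.8)²/0.17 = 0.64/0.17 = 3.765.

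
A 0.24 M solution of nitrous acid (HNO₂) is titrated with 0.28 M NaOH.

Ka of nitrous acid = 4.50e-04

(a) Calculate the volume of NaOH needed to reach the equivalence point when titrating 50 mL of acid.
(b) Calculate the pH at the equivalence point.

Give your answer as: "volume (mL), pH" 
V = 42.9 mL, pH = 8.23

(a) At equivalence: moles acid = moles base.
moles acid = 0.24 × 0.05 = 0.012 mol; V_NaOH = 0.012/0.28 = 0.04286 L = 42.9 mL.
(b) At equivalence, all acid → conjugate base A⁻ at [A⁻] = 0.012/0.09286 = 0.1292 M.
Kb = Kw/Ka = 1.0e-14/4.50e-04 = 2.222e-11; [OH⁻] = √(Kb·[A⁻]) = 1.695e-06; pOH = 5.77; pH = 14 − pOH = 8.23.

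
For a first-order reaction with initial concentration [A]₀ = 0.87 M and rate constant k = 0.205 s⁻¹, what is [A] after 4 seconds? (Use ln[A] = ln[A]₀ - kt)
0.3832 M

ln[A] = ln[A]₀ - k·t = ln(0.87) - (0.205)·(4) = -0.1393 - 0.8200 = -0.9593
[A] = e^(-0.9593) = 0.3832 M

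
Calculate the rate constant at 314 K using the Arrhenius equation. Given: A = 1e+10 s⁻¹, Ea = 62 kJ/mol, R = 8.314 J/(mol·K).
4.85e-01 s⁻¹

k = A·exp(-Ea/(R·T)) = 1e+10·exp(-62000/(8.314·314)) = 1e+10·exp(-23.7494) = 1e+10·4.8504e-11 = 4.85e-01 s⁻¹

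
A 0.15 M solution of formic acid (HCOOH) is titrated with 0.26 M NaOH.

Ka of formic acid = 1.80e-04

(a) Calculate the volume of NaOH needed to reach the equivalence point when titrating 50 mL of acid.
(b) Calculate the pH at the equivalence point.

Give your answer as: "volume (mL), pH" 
V = 28.8 mL, pH = 8.36

(a) At equivalence: moles acid = moles base.
moles acid = 0.15 × 0.05 = 0.0075 mol; V_NaOH = 0.0075/0.26 = 0.02885 L = 28.8 mL.
(b) At equivalence, all acid → conjugate base A⁻ at [A⁻] = 0.0075/0.07885 = 0.09512 M.
Kb = Kw/Ka = 1.0e-14/1.80e-04 = 5.556e-11; [OH⁻] = √(Kb·[A⁻]) = 2.299e-06; pOH = 5.64; pH = 14 − pOH = 8.36.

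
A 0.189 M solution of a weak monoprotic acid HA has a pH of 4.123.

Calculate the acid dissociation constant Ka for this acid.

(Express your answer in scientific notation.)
K_a = 3.00e-08

[H⁺] = 10^(−pH) = 10^(−4.123) = 7.534e-05 M. For HA ⇌ H⁺ + A⁻, Ka = x²/(C − x) = (7.534e-05)²/(0.189 − 7.534e-05) = 3.00e-08.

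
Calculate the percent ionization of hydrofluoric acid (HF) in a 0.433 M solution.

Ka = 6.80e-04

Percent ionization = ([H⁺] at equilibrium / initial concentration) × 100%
Percent ionization = 3.89%

Let x = [H⁺]. Ka = x²/(C - x) ⇒ x² + (6.80e-04)x - (6.80e-04)(0.433) = 0. x = 1.6823e-02. Percent = (1.6823e-02/0.433) × 100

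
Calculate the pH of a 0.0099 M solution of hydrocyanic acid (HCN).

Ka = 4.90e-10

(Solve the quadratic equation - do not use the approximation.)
pH = 5.66

x² + Ka×x - Ka×C = 0. Using quadratic formula: [H⁺] = 2.2023e-06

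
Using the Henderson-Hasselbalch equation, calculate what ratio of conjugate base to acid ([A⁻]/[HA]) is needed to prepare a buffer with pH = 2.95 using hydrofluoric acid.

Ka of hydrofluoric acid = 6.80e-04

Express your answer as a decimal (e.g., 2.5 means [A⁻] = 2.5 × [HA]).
[A⁻]/[HA] = 0.606

pKa = −log(6.80e-04) = 3.1675. pH = pKa + log([A⁻]/[HA]). 2.95 = 3.1675 + log(ratio). log(ratio) = 2.95 − 3.1675 = -0.2175. ratio = 10^(-0.2175) = 0.606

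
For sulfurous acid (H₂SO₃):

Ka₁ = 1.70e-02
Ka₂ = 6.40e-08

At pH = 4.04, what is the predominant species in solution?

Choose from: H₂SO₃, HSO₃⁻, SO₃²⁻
HSO₃⁻

pKa1 = 1.77, pKa2 = 7.19. Each pKa is the crossover between adjacent species; pH = 4.04 lies in the region where HSO₃⁻ predominates.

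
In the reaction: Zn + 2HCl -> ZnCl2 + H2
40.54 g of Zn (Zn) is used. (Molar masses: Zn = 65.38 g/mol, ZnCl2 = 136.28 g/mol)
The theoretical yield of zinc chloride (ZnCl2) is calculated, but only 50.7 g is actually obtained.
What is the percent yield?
Moles of Zn = 40.54 g ÷ 65.38 g/mol = 0.620067 mol
Mole ratio: 1 mol ZnCl2 / 1 mol Zn
Moles of ZnCl2 = 0.620067 × (1/1) = 0.620067 mol
Theoretical yield = 0.620067 mol × 136.28 g/mol = 84.503 g
Actual yield = 50.7 g
Percent yield = (50.7 / 84.503) × 100% = 60.0%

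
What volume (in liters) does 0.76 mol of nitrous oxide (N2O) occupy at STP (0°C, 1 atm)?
At STP, 1 mol of gas occupies 22.4 L
Volume = 0.76 mol × 22.4 L/mol = 17.02 L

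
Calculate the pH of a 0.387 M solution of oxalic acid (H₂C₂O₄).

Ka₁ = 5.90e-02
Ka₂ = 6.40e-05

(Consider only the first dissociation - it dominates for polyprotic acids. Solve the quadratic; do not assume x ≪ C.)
pH = 0.90

x² + Ka₁·x − Ka₁·C = 0 with Ka₁ = 5.90e-02, C = 0.387.
x = (−Ka₁ + √(Ka₁² + 4·Ka₁·C))/2 = 1.2446e-01 M, so pH = 0.90.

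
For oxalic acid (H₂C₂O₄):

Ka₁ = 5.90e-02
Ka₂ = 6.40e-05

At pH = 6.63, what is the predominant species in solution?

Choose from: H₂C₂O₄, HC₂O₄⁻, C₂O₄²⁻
C₂O₄²⁻

pKa1 = 1.23, pKa2 = 4.19. Each pKa is the crossover between adjacent species; pH = 6.63 lies in the region where C₂O₄²⁻ predominates.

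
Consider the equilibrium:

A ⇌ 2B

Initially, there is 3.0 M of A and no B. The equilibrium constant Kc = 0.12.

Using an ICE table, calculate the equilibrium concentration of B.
[B] = 0.571 M

ICE: [A] = 3.0 − x, [B] = 2x.
Kc = (2x)²/(3.0 − x) = 0.12 ⇒ 4x² + 0.12x − 0.36 = 0.
x = (−0.12 + √(0.12² + 4·4·0.36))/(2·4) = (−0.12 + √5.7744)/8 = 0.28537.
[B] = 2x = 0.571 M.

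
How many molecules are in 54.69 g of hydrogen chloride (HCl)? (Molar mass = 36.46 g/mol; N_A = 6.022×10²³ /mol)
Moles = 54.69 g ÷ 36.46 g/mol = 1.5 mol
Molecules = 1.5 mol × 6.022×10²³ /mol = 9.033e+23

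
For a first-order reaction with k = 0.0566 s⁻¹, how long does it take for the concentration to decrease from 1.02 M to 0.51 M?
12.25 s

From ln[A] = ln[A]₀ - k·t: t = ln([A]₀/[A])/k = ln(1.02/0.51)/0.0566 = ln(2.0000)/0.0566 = 0.6931/0.0566 = 12.25 s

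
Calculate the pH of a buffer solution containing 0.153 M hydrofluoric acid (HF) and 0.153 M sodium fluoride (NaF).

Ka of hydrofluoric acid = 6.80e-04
pH = 3.17

pKa = -log(6.80e-04) = 3.17. pH = pKa + log([A⁻]/[HA]) = 3.17 + log(0.153/0.153)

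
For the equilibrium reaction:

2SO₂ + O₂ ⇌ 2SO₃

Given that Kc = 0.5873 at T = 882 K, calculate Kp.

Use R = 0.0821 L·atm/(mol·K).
K_p = 0.0081

Δn = (moles gaseous products) − (moles gaseous reactants) = -1
T = 882 K; RT = 0.0821 × 882 = 72.4122
Kp = Kc·(RT)^Δn = 0.5873 × (72.4122)^-1 = 0.5873 × 0.0138098 = 0.0081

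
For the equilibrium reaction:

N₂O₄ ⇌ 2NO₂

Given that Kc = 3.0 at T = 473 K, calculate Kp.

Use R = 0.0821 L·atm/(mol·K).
K_p = 116.4999

Δn = (moles gaseous products) − (moles gaseous reactants) = 1
T = 473 K; RT = 0.0821 × 473 = 38.8333
Kp = Kc·(RT)^Δn = 3.0 × (38.8333)^1 = 3.0 × 38.8333 = 116.4999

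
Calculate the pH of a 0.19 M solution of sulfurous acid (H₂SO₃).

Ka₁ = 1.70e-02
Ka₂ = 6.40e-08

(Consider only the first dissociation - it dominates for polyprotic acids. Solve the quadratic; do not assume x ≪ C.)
pH = 1.31

x² + Ka₁·x − Ka₁·C = 0 with Ka₁ = 1.70e-02, C = 0.19.
x = (−Ka₁ + √(Ka₁² + 4·Ka₁·C))/2 = 4.8965e-02 M, so pH = 1.31.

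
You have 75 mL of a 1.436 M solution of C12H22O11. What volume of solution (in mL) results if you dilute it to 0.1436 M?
Using M₁V₁ = M₂V₂:
1.436 × 75 = 0.1436 × V₂
V₂ = (1.436 × 75) / 0.1436 = 750 mL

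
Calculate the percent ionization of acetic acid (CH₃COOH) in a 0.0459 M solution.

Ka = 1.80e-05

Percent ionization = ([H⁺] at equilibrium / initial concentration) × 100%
Percent ionization = 1.96%

Let x = [H⁺]. Ka = x²/(C - x) ⇒ x² + (1.80e-05)x - (1.80e-05)(0.0459) = 0. x = 9.0000e-04. Percent = (9.0000e-04/0.0459) × 100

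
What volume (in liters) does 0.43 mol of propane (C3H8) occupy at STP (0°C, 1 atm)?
At STP, 1 mol of gas occupies 22.4 L
Volume = 0.43 mol × 22.4 L/mol = 9.63 L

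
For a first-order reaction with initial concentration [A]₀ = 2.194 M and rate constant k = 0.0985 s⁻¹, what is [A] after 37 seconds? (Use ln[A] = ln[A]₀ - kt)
0.0573 M

ln[A] = ln[A]₀ - k·t = ln(2.194) - (0.0985)·(37) = 0.7857 - 3.6445 = -2.8588
[A] = e^(-2.8588) = 0.0573 M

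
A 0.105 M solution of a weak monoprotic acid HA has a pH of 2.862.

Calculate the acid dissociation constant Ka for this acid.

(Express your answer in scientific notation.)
K_a = 1.82e-05

[H⁺] = 10^(−pH) = 10^(−2.862) = 1.374e-03 M. For HA ⇌ H⁺ + A⁻, Ka = x²/(C − x) = (1.374e-03)²/(0.105 − 1.374e-03) = 1.82e-05.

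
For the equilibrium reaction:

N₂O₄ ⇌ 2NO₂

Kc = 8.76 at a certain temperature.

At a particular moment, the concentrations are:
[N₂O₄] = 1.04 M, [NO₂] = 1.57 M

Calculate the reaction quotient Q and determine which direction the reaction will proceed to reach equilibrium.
Q = 2.370, Q < K, reaction proceeds forward (toward products)

Q = ([NO₂]^2) / ([N₂O₄])
  = ((1.57)^2) / ((1.04)) = 2.4649/1.04 = 2.37
Since Q = 2.37 < Kc = 8.76, the reaction proceeds forward (toward products) to reach equilibrium.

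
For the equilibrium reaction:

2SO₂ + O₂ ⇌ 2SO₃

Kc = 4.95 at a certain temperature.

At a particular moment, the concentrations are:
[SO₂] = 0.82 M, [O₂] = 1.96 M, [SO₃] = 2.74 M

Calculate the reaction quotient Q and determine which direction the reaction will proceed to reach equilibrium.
Q = 5.697, Q > K, reaction proceeds reverse (toward reactants)

Q = ([SO₃]^2) / ([SO₂]^2 × [O₂])
  = ((2.74)^2) / ((0.82)^2·(1.96)) = 7.5076/1.3179 = 5.697
Since Q = 5.697 > Kc = 4.95, the reaction proceeds reverse (toward reactants) to reach equilibrium.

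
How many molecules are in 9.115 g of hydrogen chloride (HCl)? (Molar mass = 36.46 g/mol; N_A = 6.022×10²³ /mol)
Moles = 9.115 g ÷ 36.46 g/mol = 0.25 mol
Molecules = 0.25 mol × 6.022×10²³ /mol = 1.506e+23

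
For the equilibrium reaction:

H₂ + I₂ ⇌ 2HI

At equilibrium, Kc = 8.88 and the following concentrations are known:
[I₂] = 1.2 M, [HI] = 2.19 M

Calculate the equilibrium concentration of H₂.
[H₂] = 0.4501 M

Kc = ([HI]^2) / ([H₂] × [I₂]) = 8.88
[H₂]^1 = (product terms)/(Kc · other reactant terms) = 4.7961 / (8.88 · 1.2) = 0.45008
[H₂] = 0.4501 M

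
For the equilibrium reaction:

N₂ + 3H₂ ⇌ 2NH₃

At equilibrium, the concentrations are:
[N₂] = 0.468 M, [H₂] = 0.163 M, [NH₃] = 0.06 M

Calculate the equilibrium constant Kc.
K_c = 1.7762

Kc = ([NH₃]^2) / ([N₂] × [H₂]^3)
   = ((0.06)^2) / ((0.468)·(0.163)^3)
   = 0.0036 / 0.0020268 = 1.7762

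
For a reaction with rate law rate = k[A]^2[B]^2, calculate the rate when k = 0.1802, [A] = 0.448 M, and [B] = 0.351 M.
0.004456 M/s

rate = k·[A]^2·[B]^2 = 0.1802·(0.448)^2·(0.351)^2 = 0.1802·0.200704·0.123201 = 0.004456 M/s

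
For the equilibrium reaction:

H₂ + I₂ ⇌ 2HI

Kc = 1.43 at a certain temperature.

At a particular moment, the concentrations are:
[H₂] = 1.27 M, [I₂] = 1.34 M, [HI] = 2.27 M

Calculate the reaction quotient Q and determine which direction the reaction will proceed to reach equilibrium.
Q = 3.028, Q > K, reaction proceeds reverse (toward reactants)

Q = ([HI]^2) / ([H₂] × [I₂])
  = ((2.27)^2) / ((1.27)·(1.34)) = 5.1529/1.7018 = 3.028
Since Q = 3.028 > Kc = 1.43, the reaction proceeds reverse (toward reactants) to reach equilibrium.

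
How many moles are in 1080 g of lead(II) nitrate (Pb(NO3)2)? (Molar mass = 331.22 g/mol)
Moles = 1080 g ÷ 331.22 g/mol = 3.261 mol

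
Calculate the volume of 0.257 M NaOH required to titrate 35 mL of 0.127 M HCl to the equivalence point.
V_{base} = 17.3 mL

At equivalence: moles acid = moles base.
moles HCl = 0.127 M × 0.035 L = 0.004445 mol
V_NaOH = 0.004445 mol ÷ 0.257 M = 0.0173 L = 17.3 mL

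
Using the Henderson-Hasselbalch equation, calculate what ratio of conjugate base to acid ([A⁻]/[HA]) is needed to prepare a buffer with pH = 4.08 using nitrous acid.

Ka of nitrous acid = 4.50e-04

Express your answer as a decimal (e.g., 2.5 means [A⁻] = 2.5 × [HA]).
[A⁻]/[HA] = 5.410

pKa = −log(4.50e-04) = 3.3468. pH = pKa + log([A⁻]/[HA]). 4.08 = 3.3468 + log(ratio). log(ratio) = 4.08 − 3.3468 = 0.7332. ratio = 10^(0.7332) = 5.410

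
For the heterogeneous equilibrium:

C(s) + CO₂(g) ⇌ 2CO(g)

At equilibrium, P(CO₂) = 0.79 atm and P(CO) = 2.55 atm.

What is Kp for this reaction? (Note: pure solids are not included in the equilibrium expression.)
K_p = 8.231

Solid C is excluded.
Kp = P(CO)²/P(CO₂) = (2.55)²/0.79 = 6.502/0.79 = 8.231.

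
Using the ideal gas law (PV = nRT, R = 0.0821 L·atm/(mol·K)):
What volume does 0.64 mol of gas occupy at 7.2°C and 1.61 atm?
T = 7.2°C + 273.15 = 280.35 K
V = nRT/P = (0.64 × 0.0821 × 280.35) / 1.61
V = 9.15 L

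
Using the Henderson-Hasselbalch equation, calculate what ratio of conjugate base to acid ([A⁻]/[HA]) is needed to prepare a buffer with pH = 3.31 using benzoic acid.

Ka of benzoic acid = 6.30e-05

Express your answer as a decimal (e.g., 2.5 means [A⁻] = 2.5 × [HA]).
[A⁻]/[HA] = 0.129

pKa = −log(6.30e-05) = 4.2007. pH = pKa + log([A⁻]/[HA]). 3.31 = 4.2007 + log(ratio). log(ratio) = 3.31 − 4.2007 = -0.8907. ratio = 10^(-0.8907) = 0.129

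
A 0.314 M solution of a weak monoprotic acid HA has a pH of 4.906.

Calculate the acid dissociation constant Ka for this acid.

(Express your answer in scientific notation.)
K_a = 4.91e-10

[H⁺] = 10^(−pH) = 10^(−4.906) = 1.242e-05 M. For HA ⇌ H⁺ + A⁻, Ka = x²/(C − x) = (1.242e-05)²/(0.314 − 1.242e-05) = 4.91e-10.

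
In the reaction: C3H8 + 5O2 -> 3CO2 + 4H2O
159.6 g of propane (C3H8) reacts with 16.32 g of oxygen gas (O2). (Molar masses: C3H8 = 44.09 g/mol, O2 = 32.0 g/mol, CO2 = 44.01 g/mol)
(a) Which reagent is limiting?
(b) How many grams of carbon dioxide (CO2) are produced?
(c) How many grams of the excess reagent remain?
(a) O2, (b) 13.47 g, (c) 155.1 g

Moles of C3H8 = 159.6 g ÷ 44.09 g/mol = 3.61987 mol
Moles of O2 = 16.32 g ÷ 32.0 g/mol = 0.51 mol
Moles ÷ coefficient: C3H8: 3.61987/1 = 3.62, O2: 0.51/5 = 0.102
(a) O2 has the smaller value, so O2 is the limiting reagent.
(b) Moles of CO2 = 0.51 mol O2 × (3/5) = 0.306 mol; mass = 0.306 mol × 44.01 g/mol = 13.47 g
(c) C3H8 consumed = 0.51 × (1/5) = 0.102 mol; remaining = 3.61987 − 0.102 = 3.51787 mol; mass = 3.51787 mol × 44.09 g/mol = 155.1 g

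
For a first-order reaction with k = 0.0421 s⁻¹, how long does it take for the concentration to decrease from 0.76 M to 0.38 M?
16.46 s

From ln[A] = ln[A]₀ - k·t: t = ln([A]₀/[A])/k = ln(0.76/0.38)/0.0421 = ln(2.0000)/0.0421 = 0.6931/0.0421 = 16.46 s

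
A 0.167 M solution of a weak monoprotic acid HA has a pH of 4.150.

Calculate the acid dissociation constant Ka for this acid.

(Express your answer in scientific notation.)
K_a = 3.00e-08

[H⁺] = 10^(−pH) = 10^(−4.150) = 7.079e-05 M. For HA ⇌ H⁺ + A⁻, Ka = x²/(C − x) = (7.079e-05)²/(0.167 − 7.079e-05) = 3.00e-08.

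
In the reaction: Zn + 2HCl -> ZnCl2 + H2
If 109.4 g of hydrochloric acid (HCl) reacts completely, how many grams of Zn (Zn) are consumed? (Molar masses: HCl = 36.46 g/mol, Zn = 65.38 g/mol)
Moles of HCl = 109.4 g ÷ 36.46 g/mol = 3.00055 mol
Mole ratio: 1 mol Zn / 2 mol HCl
Moles of Zn = 3.00055 × (1/2) = 1.50027 mol
Mass of Zn = 1.50027 mol × 65.38 g/mol = 98.09 g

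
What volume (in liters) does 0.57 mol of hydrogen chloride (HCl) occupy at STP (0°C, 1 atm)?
At STP, 1 mol of gas occupies 22.4 L
Volume = 0.57 mol × 22.4 L/mol = 12.77 L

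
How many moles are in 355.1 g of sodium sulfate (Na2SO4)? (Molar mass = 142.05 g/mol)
Moles = 355.1 g ÷ 142.05 g/mol = 2.5 mol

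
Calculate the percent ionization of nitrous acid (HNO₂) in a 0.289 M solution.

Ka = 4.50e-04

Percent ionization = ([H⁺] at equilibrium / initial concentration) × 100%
Percent ionization = 3.87%

Let x = [H⁺]. Ka = x²/(C - x) ⇒ x² + (4.50e-04)x - (4.50e-04)(0.289) = 0. x = 1.1181e-02. Percent = (1.1181e-02/0.289) × 100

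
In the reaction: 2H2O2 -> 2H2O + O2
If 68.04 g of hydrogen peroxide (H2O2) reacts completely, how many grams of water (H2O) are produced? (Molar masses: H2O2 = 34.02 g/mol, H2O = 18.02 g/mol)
Moles of H2O2 = 68.04 g ÷ 34.02 g/mol = 2 mol
Mole ratio: 2 mol H2O / 2 mol H2O2
Moles of H2O = 2 × (2/2) = 2 mol
Mass of H2O = 2 mol × 18.02 g/mol = 36.04 g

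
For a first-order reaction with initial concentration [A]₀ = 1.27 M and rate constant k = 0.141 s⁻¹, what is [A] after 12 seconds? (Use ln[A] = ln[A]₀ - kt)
0.2339 M

ln[A] = ln[A]₀ - k·t = ln(1.27) - (0.141)·(12) = 0.2390 - 1.6920 = -1.4530
[A] = e^(-1.4530) = 0.2339 M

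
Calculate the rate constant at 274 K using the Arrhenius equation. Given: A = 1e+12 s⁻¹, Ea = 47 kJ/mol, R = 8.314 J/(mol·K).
1.10e+03 s⁻¹

k = A·exp(-Ea/(R·T)) = 1e+12·exp(-47000/(8.314·274)) = 1e+12·exp(-20.6318) = 1e+12·1.0958e-09 = 1.10e+03 s⁻¹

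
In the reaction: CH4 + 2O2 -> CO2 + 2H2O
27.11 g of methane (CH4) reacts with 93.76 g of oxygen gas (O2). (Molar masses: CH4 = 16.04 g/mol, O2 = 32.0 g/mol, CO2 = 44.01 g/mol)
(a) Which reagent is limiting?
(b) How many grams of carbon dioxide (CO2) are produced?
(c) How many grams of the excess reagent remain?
(a) O2, (b) 64.47 g, (c) 3.611 g

Moles of CH4 = 27.11 g ÷ 16.04 g/mol = 1.69015 mol
Moles of O2 = 93.76 g ÷ 32.0 g/mol = 2.93 mol
Moles ÷ coefficient: CH4: 1.69015/1 = 1.69, O2: 2.93/2 = 1.465
(a) O2 has the smaller value, so O2 is the limiting reagent.
(b) Moles of CO2 = 2.93 mol O2 × (1/2) = 1.465 mol; mass = 1.465 mol × 44.01 g/mol = 64.47 g
(c) CH4 consumed = 2.93 × (1/2) = 1.465 mol; remaining = 1.69015 − 1.465 = 0.22515 mol; mass = 0.22515 mol × 16.04 g/mol = 3.611 g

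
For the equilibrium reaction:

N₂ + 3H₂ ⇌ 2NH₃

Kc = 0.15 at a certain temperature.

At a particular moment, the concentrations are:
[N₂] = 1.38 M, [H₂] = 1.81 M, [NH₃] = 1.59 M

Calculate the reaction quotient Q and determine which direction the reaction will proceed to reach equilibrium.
Q = 0.309, Q > K, reaction proceeds reverse (toward reactants)

Q = ([NH₃]^2) / ([N₂] × [H₂]^3)
  = ((1.59)^2) / ((1.38)·(1.81)^3) = 2.5281/8.183 = 0.3089
Since Q = 0.3089 > Kc = 0.15, the reaction proceeds reverse (toward reactants) to reach equilibrium.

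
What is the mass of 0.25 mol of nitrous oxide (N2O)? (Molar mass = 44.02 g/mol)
Mass = 0.25 mol × 44.02 g/mol = 11.01 g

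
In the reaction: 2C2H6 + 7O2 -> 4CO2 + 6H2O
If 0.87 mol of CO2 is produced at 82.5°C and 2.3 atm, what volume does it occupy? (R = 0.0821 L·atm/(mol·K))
T = 82.5°C + 273.15 = 355.65 K
V = nRT/P = (0.87 × 0.0821 × 355.65) / 2.3
V = 11.04 L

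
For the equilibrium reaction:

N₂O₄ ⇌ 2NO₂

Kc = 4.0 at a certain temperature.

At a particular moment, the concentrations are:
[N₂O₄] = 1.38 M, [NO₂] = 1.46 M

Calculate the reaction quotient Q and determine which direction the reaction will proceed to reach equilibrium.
Q = 1.545, Q < K, reaction proceeds forward (toward products)

Q = ([NO₂]^2) / ([N₂O₄])
  = ((1.46)^2) / ((1.38)) = 2.1316/1.38 = 1.545
Since Q = 1.545 < Kc = 4.0, the reaction proceeds forward (toward products) to reach equilibrium.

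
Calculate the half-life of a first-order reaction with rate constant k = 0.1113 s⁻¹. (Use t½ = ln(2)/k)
6.23 s

t½ = ln(2)/k = 0.6931/0.1113 = 6.23 s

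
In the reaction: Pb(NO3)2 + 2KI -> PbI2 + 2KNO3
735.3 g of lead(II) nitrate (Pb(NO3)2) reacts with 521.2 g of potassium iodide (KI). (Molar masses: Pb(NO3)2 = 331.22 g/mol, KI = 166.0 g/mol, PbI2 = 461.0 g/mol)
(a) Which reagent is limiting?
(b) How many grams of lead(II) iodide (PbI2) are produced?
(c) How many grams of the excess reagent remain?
(a) KI, (b) 723.7 g, (c) 215.3 g

Moles of Pb(NO3)2 = 735.3 g ÷ 331.22 g/mol = 2.21997 mol
Moles of KI = 521.2 g ÷ 166.0 g/mol = 3.13976 mol
Moles ÷ coefficient: Pb(NO3)2: 2.21997/1 = 2.22, KI: 3.13976/2 = 1.57
(a) KI has the smaller value, so KI is the limiting reagent.
(b) Moles of PbI2 = 3.13976 mol KI × (1/2) = 1.56988 mol; mass = 1.56988 mol × 461.0 g/mol = 723.7 g
(c) Pb(NO3)2 consumed = 3.13976 × (1/2) = 1.56988 mol; remaining = 2.21997 − 1.56988 = 0.650095 mol; mass = 0.650095 mol × 331.22 g/mol = 215.3 g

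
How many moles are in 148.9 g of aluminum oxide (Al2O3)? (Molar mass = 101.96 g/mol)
Moles = 148.9 g ÷ 101.96 g/mol = 1.46 mol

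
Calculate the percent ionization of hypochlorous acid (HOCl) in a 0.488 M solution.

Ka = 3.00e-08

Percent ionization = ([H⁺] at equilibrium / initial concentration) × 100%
Percent ionization = 0.0248%

Let x = [H⁺]. Ka = x²/(C - x) ⇒ x² + (3.00e-08)x - (3.00e-08)(0.488) = 0. x = 1.2098e-04. Percent = (1.2098e-04/0.488) × 100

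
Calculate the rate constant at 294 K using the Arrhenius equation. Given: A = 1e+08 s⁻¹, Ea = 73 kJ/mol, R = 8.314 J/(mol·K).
1.07e-05 s⁻¹

k = A·exp(-Ea/(R·T)) = 1e+08·exp(-73000/(8.314·294)) = 1e+08·exp(-29.8652) = 1e+08·1.0708e-13 = 1.07e-05 s⁻¹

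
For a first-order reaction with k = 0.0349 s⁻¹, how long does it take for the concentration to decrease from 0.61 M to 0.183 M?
34.50 s

From ln[A] = ln[A]₀ - k·t: t = ln([A]₀/[A])/k = ln(0.61/0.183)/0.0349 = ln(3.3333)/0.0349 = 1.2040/0.0349 = 34.50 s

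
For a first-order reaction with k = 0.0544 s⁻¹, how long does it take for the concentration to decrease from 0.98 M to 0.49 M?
12.74 s

From ln[A] = ln[A]₀ - k·t: t = ln([A]₀/[A])/k = ln(0.98/0.49)/0.0544 = ln(2.0000)/0.0544 = 0.6931/0.0544 = 12.74 s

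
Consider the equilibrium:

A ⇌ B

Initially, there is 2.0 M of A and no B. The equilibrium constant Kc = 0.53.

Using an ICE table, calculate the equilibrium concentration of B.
[B] = 0.693 M

ICE: [A] = 2.0 − x, [B] = x.
Kc = x/(2.0 − x) = 0.53 ⇒ x = 0.53·2.0/(1 + 0.53) = 1.06/1.53 = 0.6928.
[B] = x = 0.693 M.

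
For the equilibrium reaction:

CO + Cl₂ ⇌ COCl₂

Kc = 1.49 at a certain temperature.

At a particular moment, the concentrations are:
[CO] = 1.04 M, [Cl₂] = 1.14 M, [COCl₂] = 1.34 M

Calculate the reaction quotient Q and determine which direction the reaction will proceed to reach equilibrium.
Q = 1.130, Q < K, reaction proceeds forward (toward products)

Q = ([COCl₂]) / ([CO] × [Cl₂])
  = ((1.34)) / ((1.04)·(1.14)) = 1.34/1.1856 = 1.13
Since Q = 1.13 < Kc = 1.49, the reaction proceeds forward (toward products) to reach equilibrium.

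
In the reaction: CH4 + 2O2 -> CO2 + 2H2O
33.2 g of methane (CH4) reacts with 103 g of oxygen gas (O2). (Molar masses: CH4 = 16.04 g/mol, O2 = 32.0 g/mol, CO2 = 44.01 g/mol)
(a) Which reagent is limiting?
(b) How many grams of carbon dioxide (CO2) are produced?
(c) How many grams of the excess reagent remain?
(a) O2, (b) 70.83 g, (c) 7.386 g

Moles of CH4 = 33.2 g ÷ 16.04 g/mol = 2.06983 mol
Moles of O2 = 103 g ÷ 32.0 g/mol = 3.21875 mol
Moles ÷ coefficient: CH4: 2.06983/1 = 2.07, O2: 3.21875/2 = 1.609
(a) O2 has the smaller value, so O2 is the limiting reagent.
(b) Moles of CO2 = 3.21875 mol O2 × (1/2) = 1.60938 mol; mass = 1.60938 mol × 44.01 g/mol = 70.83 g
(c) CH4 consumed = 3.21875 × (1/2) = 1.60938 mol; remaining = 2.06983 − 1.60938 = 0.46045 mol; mass = 0.46045 mol × 16.04 g/mol = 7.386 g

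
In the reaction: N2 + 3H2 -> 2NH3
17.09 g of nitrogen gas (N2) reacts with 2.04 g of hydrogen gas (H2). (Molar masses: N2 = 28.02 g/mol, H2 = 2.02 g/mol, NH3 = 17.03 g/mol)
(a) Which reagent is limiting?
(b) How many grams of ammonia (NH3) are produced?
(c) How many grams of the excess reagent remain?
(a) H2, (b) 11.47 g, (c) 7.658 g

Moles of N2 = 17.09 g ÷ 28.02 g/mol = 0.609921 mol
Moles of H2 = 2.04 g ÷ 2.02 g/mol = 1.0099 mol
Moles ÷ coefficient: N2: 0.609921/1 = 0.6099, H2: 1.0099/3 = 0.3366
(a) H2 has the smaller value, so H2 is the limiting reagent.
(b) Moles of NH3 = 1.0099 mol H2 × (2/3) = 0.673267 mol; mass = 0.673267 mol × 17.03 g/mol = 11.47 g
(c) N2 consumed = 1.0099 × (1/3) = 0.336634 mol; remaining = 0.609921 − 0.336634 = 0.273288 mol; mass = 0.273288 mol × 28.02 g/mol = 7.658 g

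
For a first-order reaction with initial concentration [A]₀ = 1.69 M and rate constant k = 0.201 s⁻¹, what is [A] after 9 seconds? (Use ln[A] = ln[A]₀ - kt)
0.2769 M

ln[A] = ln[A]₀ - k·t = ln(1.69) - (0.201)·(9) = 0.5247 - 1.8090 = -1.2843
[A] = e^(-1.2843) = 0.2769 M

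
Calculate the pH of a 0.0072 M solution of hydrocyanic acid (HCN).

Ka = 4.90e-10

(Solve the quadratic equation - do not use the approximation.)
pH = 5.73

x² + Ka×x - Ka×C = 0. Using quadratic formula: [H⁺] = 1.8781e-06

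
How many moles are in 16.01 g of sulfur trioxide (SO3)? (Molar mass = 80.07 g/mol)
Moles = 16.01 g ÷ 80.07 g/mol = 0.2 mol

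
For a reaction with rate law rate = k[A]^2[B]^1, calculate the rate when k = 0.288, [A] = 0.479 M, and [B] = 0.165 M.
0.0109 M/s

rate = k·[A]^2·[B]^1 = 0.288·(0.479)^2·(0.165)^1 = 0.288·0.229441·0.165 = 0.0109 M/s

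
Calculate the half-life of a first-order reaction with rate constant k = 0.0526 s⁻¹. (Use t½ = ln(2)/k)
13.18 s

t½ = ln(2)/k = 0.6931/0.0526 = 13.18 s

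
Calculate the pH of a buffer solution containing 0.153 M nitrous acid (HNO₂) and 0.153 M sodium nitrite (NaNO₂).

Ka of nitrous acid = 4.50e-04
pH = 3.35

pKa = -log(4.50e-04) = 3.35. pH = pKa + log([A⁻]/[HA]) = 3.35 + log(0.153/0.153)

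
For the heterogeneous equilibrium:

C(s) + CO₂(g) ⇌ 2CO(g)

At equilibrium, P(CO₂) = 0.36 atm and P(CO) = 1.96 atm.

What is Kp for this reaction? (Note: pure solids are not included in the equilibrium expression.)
K_p = 10.671

Solid C is excluded.
Kp = P(CO)²/P(CO₂) = (1.96)²/0.36 = 3.842/0.36 = 10.671.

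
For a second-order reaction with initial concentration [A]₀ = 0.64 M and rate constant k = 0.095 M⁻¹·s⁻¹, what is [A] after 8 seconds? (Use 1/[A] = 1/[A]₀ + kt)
0.4306 M

1/[A] = 1/[A]₀ + k·t = 1/0.64 + (0.095)·(8) = 1.5625 + 0.7600 = 2.3225
[A] = 1/2.3225 = 0.4306 M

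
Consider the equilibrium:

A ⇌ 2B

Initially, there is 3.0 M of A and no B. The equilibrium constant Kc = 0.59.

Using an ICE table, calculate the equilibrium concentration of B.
[B] = 1.191 M

ICE: [A] = 3.0 − x, [B] = 2x.
Kc = (2x)²/(3.0 − x) = 0.59 ⇒ 4x² + 0.59x − 1.77 = 0.
x = (−0.59 + √(0.59² + 4·4·1.77))/(2·4) = (−0.59 + √28.668)/8 = 0.59553.
[B] = 2x = 1.191 M.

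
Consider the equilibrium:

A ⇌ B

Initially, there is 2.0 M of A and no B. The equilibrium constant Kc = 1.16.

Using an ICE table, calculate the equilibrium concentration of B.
[B] = 1.074 M

ICE: [A] = 2.0 − x, [B] = x.
Kc = x/(2.0 − x) = 1.16 ⇒ x = 1.16·2.0/(1 + 1.16) = 2.32/2.16 = 1.074.
[B] = x = 1.074 M.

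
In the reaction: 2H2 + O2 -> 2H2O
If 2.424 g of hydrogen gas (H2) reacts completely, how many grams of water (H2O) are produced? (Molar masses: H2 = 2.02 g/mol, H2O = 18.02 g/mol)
Moles of H2 = 2.424 g ÷ 2.02 g/mol = 1.2 mol
Mole ratio: 2 mol H2O / 2 mol H2
Moles of H2O = 1.2 × (2/2) = 1.2 mol
Mass of H2O = 1.2 mol × 18.02 g/mol = 21.62 g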